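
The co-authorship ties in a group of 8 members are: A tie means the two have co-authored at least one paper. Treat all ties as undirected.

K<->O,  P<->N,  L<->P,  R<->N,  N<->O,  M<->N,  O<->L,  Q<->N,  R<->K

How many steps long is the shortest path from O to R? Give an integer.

2

One shortest route is O – N – R, which uses 2 edges, and O and R are not directly tied, so nothing shorter exists. So d(O,R) = 2.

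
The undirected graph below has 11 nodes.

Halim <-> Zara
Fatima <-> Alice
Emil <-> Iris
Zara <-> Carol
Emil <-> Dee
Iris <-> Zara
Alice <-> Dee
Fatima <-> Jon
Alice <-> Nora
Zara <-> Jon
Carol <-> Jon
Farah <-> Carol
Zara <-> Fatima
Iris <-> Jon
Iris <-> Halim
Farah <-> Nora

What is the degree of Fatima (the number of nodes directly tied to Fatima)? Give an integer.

3

Fatima is directly tied to Alice, Jon, and Zara. That is 3 neighbors, so the degree of Fatima is 3.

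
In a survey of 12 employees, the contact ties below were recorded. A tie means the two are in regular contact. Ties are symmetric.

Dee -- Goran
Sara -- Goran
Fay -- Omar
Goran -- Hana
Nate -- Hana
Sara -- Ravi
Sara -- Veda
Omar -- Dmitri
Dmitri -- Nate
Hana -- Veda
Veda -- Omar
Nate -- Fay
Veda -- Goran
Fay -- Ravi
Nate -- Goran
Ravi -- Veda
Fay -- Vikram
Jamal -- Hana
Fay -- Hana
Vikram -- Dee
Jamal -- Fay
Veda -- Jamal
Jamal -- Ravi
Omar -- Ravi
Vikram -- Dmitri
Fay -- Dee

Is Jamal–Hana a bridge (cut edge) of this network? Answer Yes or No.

Even without that edge, Jamal still reaches Hana via Jamal – Fay – Hana, so the network stays connected. Not a bridge.

No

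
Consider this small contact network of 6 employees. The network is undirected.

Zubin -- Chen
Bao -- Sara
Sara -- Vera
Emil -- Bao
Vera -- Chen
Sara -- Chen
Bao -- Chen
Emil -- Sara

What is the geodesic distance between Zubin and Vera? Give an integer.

One shortest route is Zubin – Chen – Vera, which uses 2 edges, and Zubin and Vera are not directly tied, so nothing shorter exists. So d(Zubin,Vera) = 2.

2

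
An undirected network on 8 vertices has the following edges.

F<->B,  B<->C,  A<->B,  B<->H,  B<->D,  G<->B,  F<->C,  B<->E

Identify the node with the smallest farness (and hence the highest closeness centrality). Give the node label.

B

Farness (sum of distances to all others) for each node — A:13, B:7, C:12, D:13, E:13, F:12, G:13, H:13.
The smallest farness is 7, for B, so B has the highest closeness.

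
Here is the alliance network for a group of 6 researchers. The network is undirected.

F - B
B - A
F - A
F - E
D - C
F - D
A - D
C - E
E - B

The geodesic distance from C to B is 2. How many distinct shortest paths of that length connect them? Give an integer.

1

The shortest distance is 2, and the only length-2 path is C–E–B. So there is exactly 1 shortest path.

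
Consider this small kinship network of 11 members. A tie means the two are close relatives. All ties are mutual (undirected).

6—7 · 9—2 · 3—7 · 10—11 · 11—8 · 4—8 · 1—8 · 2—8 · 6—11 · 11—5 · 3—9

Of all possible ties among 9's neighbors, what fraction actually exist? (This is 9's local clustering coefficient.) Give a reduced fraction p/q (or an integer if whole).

9's neighbors: 2 and 3 (k = 2).
Possible neighbor pairs: C(2,2) = 1. Edges among them: none → e = 0.
Clustering(9) = 0/1.

0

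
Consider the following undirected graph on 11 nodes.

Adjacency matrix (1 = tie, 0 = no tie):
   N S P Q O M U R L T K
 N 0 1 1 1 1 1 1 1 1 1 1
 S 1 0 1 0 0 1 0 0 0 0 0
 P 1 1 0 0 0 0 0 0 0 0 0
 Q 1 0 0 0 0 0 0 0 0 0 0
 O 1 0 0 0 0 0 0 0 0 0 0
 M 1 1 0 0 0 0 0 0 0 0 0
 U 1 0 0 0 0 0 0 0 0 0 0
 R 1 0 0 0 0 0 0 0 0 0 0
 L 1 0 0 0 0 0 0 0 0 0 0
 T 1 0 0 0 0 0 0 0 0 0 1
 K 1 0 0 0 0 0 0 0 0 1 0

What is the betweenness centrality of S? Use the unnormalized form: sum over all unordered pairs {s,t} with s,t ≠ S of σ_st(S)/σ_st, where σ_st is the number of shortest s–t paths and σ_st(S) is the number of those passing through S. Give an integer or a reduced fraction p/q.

Pairs whose geodesics pass through S — P–M: 1/2.
All other pairs contribute 0.
Summing the contributions gives betweenness(S) = 1/2.

1/2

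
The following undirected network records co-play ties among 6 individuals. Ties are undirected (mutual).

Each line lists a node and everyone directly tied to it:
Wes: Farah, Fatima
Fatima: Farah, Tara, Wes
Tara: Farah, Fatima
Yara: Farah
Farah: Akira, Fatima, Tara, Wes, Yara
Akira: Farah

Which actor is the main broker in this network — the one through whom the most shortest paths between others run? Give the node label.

Unnormalized betweenness of each node: Akira:0, Farah:15/2, Fatima:1/2, Tara:0, Wes:0, Yara:0.
Farah has the largest value, 15/2, making it the main broker — the node through which the most shortest paths run.

Farah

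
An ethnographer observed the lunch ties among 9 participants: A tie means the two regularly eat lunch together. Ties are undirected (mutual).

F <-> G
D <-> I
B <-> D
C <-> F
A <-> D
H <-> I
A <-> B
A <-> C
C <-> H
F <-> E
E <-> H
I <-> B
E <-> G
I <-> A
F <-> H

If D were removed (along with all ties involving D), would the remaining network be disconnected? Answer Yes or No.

No

Even without D, every remaining node can still reach every other (the residual graph is connected), so D is not a cut vertex.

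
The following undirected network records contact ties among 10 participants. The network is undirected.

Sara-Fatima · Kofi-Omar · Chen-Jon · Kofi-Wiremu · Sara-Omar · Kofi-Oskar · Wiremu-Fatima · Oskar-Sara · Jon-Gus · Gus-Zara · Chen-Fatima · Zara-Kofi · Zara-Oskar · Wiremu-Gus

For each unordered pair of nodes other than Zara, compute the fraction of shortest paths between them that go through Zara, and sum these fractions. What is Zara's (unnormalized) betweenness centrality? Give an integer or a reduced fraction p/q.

Pairs whose geodesics pass through Zara — Kofi–Gus: 1/2; Kofi–Jon: 1/2; Omar–Gus: 1/2; Omar–Jon: 1/3; Sara–Gus: 1/2; Oskar–Gus: 1; Oskar–Jon: 1.
All other pairs contribute 0.
Summing the contributions gives betweenness(Zara) = 13/3.

13/3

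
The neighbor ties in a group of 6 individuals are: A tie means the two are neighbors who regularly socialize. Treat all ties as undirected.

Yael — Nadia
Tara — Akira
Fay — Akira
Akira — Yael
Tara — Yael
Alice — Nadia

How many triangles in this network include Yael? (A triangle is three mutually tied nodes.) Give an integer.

Yael's neighbors: Akira, Nadia, and Tara.
Neighbor pairs that are themselves tied: Yael–Akira–Tara. Each forms one triangle with Yael, for 1 in total.

1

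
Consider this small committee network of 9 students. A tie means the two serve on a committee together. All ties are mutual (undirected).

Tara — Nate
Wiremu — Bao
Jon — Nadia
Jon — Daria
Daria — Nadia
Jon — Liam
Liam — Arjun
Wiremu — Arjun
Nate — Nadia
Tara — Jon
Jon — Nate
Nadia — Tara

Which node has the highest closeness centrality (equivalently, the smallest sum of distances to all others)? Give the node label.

Farness (sum of distances to all others) for each node — Arjun:18, Bao:30, Daria:20, Jon:14, Liam:15, Nadia:18, Nate:19, Tara:19, Wiremu:23.
The smallest farness is 14, for Jon, so Jon has the highest closeness.

Jon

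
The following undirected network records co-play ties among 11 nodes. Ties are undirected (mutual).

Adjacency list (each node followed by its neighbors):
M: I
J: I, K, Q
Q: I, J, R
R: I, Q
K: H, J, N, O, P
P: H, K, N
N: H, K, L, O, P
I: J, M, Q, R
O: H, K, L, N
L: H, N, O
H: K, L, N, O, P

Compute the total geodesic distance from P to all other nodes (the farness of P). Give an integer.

23

Distances from P: H:1, I:3, J:2, K:1, L:2, M:4, N:1, O:2, Q:3, R:4.
Sum = 1 + 3 + 2 + 1 + 2 + 4 + 1 + 2 + 3 + 4 = 23.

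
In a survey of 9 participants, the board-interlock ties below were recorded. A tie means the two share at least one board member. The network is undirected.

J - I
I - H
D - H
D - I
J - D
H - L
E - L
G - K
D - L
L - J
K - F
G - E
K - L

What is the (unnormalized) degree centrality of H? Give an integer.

H is directly tied to D, I, and L. That is 3 neighbors, so the degree of H is 3.

3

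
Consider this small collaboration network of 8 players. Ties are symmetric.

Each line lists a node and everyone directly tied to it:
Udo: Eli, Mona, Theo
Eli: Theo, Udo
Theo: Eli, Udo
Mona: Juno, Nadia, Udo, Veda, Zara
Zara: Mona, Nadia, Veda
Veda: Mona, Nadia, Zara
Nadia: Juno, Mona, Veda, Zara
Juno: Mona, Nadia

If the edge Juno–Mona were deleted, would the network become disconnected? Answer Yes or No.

No

Even without that edge, Juno still reaches Mona via Juno – Nadia – Mona, so the network stays connected. Not a bridge.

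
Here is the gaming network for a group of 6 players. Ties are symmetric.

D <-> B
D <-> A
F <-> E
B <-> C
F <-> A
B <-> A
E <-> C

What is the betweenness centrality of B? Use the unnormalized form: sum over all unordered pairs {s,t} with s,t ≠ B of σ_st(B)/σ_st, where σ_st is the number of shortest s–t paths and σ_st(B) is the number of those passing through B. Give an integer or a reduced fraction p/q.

Pairs whose geodesics pass through B — C–A: 1; C–D: 1; D–E: 1/2.
All other pairs contribute 0.
Summing the contributions gives betweenness(B) = 5/2.

5/2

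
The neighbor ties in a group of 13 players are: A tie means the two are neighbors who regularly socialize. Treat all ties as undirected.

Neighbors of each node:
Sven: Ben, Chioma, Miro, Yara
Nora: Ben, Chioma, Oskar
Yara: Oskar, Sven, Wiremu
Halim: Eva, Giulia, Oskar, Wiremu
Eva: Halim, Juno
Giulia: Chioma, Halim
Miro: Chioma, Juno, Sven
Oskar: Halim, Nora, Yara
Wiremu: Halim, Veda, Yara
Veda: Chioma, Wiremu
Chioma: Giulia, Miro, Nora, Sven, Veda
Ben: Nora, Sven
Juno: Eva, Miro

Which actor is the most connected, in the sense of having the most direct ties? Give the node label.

Chioma

Degrees — Ben:2, Chioma:5, Eva:2, Giulia:2, Halim:4, Juno:2, Miro:3, Nora:3, Oskar:3, Sven:4, Veda:2, Wiremu:3, Yara:3.
The maximum is 5, attained only by Chioma.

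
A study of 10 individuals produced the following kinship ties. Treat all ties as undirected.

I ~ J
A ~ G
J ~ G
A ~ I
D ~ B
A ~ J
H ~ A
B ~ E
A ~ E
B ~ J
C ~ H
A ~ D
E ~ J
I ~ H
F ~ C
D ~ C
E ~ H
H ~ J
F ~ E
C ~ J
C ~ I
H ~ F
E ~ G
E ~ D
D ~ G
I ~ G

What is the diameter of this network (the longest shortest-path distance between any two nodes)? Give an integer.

2

Eccentricity of each node (its greatest distance to any other): A:2, B:2, C:2, D:2, E:2, F:2, G:2, H:2, I:2, J:2.
The maximum eccentricity is 2, realized for instance by the pair J–D via J – G – D. So the diameter is 2.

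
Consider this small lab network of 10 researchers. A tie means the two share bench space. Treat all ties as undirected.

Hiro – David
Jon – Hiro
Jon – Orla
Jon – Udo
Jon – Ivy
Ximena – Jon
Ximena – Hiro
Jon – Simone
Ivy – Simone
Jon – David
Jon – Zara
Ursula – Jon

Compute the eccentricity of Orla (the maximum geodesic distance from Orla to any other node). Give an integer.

2

Distances from Orla: David:2, Hiro:2, Ivy:2, Jon:1, Simone:2, Udo:2, Ursula:2, Ximena:2, Zara:2.
The largest is 2 (to Udo, Ursula, Zara, David, Hiro, Simone, Ivy, and Ximena), so the eccentricity of Orla is 2.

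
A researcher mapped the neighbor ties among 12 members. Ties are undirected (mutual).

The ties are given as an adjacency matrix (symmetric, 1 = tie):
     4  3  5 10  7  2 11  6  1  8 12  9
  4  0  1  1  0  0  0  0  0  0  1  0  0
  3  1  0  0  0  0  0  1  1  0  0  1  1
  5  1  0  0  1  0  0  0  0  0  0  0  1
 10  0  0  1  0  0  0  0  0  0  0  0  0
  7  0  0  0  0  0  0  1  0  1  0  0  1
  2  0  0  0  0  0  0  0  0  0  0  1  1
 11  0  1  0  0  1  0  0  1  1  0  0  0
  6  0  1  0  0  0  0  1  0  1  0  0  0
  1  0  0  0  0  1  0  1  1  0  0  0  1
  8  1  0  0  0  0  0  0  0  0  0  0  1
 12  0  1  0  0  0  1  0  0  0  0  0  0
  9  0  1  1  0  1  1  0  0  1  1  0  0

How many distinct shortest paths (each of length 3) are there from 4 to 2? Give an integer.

4

The shortest distance is 3. The length-3 paths are: 4–3–12–2; 4–3–9–2; 4–5–9–2; 4–8–9–2.
That gives 4 distinct shortest paths.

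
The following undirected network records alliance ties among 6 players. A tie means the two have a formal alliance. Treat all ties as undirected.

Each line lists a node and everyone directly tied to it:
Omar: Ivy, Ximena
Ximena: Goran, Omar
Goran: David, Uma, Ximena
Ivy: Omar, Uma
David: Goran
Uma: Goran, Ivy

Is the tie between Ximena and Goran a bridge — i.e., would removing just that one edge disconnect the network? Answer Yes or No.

Even without that edge, Ximena still reaches Goran via Ximena – Omar – Ivy – Uma – Goran, so the network stays connected. Not a bridge.

No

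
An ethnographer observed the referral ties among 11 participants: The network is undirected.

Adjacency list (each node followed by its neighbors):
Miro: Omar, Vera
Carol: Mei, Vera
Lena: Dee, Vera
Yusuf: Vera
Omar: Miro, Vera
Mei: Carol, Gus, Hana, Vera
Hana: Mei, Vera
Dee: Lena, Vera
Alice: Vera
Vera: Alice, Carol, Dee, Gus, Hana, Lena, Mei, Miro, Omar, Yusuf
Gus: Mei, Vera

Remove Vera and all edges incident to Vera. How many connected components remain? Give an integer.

5

Without Vera, the remaining ties split the others into: {Dee, Lena}; {Carol, Gus, Hana, Mei}; {Alice}; {Miro, Omar}; {Yusuf}.
That's 5 separate components.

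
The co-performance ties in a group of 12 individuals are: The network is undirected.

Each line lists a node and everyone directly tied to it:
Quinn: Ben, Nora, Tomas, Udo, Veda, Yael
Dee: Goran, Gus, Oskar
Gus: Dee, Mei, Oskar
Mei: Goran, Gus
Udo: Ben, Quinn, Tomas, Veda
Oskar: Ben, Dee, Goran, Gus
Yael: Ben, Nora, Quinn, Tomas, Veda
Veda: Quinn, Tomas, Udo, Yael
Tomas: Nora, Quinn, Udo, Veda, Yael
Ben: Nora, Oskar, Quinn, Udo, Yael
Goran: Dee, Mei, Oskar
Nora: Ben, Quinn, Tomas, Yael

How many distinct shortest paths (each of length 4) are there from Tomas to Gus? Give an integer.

4

The shortest distance is 4. The length-4 paths are: Tomas–Yael–Ben–Oskar–Gus; Tomas–Udo–Ben–Oskar–Gus; Tomas–Quinn–Ben–Oskar–Gus; Tomas–Nora–Ben–Oskar–Gus.
That gives 4 distinct shortest paths.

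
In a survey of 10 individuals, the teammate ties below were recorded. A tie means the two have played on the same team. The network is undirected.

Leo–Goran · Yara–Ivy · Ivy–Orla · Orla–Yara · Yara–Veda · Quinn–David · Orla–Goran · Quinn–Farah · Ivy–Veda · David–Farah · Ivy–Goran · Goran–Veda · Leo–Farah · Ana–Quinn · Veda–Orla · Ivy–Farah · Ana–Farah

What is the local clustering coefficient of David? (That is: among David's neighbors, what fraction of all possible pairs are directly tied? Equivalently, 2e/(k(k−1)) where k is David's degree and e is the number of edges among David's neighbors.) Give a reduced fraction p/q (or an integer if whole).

1

David's neighbors: Farah and Quinn (k = 2).
Possible neighbor pairs: C(2,2) = 1. Edges among them: Farah–Quinn → e = 1.
Clustering(David) = 1/1.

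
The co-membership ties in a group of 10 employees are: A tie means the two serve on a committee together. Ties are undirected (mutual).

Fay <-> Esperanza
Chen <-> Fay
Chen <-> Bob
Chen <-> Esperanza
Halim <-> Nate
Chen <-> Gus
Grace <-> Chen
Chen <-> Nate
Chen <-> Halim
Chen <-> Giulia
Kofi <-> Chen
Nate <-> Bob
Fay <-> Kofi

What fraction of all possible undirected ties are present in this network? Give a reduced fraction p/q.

13/45

There are 13 edges and 10 nodes, so the maximum possible is C(10,2) = 45.
Density = 13/45.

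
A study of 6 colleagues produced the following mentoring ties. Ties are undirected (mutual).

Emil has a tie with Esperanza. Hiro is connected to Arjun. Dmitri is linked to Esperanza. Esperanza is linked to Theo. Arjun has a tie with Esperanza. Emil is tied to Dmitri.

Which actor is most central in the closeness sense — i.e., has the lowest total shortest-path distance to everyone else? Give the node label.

Farness (sum of distances to all others) for each node — Arjun:8, Dmitri:9, Emil:9, Esperanza:6, Hiro:12, Theo:10.
The smallest farness is 6, for Esperanza, so Esperanza has the highest closeness.

Esperanza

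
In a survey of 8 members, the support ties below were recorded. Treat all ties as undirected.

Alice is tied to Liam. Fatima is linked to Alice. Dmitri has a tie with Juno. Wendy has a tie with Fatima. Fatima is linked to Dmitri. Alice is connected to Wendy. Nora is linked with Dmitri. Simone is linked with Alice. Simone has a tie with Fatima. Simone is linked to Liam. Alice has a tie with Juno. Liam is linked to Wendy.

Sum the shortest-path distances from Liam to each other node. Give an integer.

Distances from Liam: Alice:1, Dmitri:3, Fatima:2, Juno:2, Nora:4, Simone:1, Wendy:1.
Sum = 1 + 3 + 2 + 2 + 4 + 1 + 1 = 14.

14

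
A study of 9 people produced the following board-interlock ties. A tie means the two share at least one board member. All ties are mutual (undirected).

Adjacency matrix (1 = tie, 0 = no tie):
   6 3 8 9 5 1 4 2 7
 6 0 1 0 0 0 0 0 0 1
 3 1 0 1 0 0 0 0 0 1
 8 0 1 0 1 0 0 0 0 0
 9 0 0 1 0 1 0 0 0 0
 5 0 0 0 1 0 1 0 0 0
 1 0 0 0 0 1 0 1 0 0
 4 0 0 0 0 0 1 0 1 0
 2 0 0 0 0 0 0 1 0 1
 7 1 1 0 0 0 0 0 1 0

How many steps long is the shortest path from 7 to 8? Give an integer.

One shortest route is 7 – 3 – 8, which uses 2 edges, and 7 and 8 are not directly tied, so nothing shorter exists. So d(7,8) = 2.

2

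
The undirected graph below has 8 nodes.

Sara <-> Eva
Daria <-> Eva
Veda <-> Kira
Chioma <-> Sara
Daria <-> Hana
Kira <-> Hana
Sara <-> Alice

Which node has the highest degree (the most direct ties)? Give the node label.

Sara

Degrees — Alice:1, Chioma:1, Daria:2, Eva:2, Hana:2, Kira:2, Sara:3, Veda:1.
The maximum is 3, attained only by Sara.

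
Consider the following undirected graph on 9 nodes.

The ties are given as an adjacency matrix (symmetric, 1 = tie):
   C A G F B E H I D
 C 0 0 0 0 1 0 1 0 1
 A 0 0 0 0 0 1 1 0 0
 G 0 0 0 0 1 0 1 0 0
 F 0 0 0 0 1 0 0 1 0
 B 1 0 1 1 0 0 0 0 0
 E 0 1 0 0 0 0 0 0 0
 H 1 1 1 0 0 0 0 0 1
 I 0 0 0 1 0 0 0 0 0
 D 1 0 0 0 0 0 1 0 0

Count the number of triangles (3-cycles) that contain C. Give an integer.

C's neighbors: B, D, and H.
Neighbor pairs that are themselves tied: C–D–H. Each forms one triangle with C, for 1 in total.

1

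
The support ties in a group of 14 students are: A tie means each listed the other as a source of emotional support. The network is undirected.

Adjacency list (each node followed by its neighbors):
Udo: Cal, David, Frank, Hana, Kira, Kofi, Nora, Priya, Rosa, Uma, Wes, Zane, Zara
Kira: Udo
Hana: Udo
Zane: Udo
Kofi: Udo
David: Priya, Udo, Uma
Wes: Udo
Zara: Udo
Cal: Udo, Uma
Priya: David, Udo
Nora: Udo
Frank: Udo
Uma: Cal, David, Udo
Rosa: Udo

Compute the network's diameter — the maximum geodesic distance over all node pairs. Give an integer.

2

Eccentricity of each node (its greatest distance to any other): Cal:2, David:2, Frank:2, Hana:2, Kira:2, Kofi:2, Nora:2, Priya:2, Rosa:2, Udo:1, Uma:2, Wes:2, Zane:2, Zara:2.
The maximum eccentricity is 2, realized for instance by the pair Rosa–Zane via Rosa – Udo – Zane. So the diameter is 2.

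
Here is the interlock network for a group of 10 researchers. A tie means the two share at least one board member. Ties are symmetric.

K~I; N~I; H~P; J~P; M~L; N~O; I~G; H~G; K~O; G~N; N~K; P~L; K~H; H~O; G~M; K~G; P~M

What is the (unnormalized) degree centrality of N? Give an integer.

4

N is directly tied to G, I, K, and O. That is 4 neighbors, so the degree of N is 4.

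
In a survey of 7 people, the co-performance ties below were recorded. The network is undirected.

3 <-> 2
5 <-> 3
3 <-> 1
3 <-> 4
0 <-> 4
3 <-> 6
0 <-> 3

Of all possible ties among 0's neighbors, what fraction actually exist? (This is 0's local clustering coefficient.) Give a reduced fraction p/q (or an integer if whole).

1

0's neighbors: 3 and 4 (k = 2).
Possible neighbor pairs: C(2,2) = 1. Edges among them: 3–4 → e = 1.
Clustering(0) = 1/1.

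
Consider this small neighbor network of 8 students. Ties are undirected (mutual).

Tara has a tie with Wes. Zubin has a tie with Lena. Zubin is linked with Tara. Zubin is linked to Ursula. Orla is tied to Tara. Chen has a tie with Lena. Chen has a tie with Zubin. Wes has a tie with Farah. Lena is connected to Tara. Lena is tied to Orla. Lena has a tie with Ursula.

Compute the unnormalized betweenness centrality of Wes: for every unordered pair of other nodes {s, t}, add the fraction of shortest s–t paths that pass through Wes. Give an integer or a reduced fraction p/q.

6

Pairs whose geodesics pass through Wes — Ursula–Farah: 2/2; Orla–Farah: 1; Lena–Farah: 1; Zubin–Farah: 1; Chen–Farah: 2/2; Tara–Farah: 1.
All other pairs contribute 0.
Summing the contributions gives betweenness(Wes) = 6.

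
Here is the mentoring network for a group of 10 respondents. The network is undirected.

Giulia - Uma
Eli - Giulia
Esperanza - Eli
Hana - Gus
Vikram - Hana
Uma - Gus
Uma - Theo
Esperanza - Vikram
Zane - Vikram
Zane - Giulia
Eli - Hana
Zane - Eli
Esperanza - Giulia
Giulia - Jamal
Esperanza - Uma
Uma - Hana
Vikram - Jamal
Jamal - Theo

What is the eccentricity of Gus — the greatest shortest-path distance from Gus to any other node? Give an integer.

3

Distances from Gus: Eli:2, Esperanza:2, Giulia:2, Hana:1, Jamal:3, Theo:2, Uma:1, Vikram:2, Zane:3.
The largest is 3 (to Jamal and Zane), so the eccentricity of Gus is 3.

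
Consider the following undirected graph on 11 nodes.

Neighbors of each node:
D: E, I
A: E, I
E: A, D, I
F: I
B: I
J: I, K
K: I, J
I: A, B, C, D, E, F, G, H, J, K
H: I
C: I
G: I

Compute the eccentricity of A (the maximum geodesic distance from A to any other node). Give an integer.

2

Distances from A: B:2, C:2, D:2, E:1, F:2, G:2, H:2, I:1, J:2, K:2.
The largest is 2 (to C, K, D, H, G, B, F, and J), so the eccentricity of A is 2.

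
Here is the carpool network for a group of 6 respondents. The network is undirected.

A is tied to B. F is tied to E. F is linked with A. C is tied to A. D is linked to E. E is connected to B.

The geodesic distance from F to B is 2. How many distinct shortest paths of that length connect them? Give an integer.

2

The shortest distance is 2. The length-2 paths are: F–A–B; F–E–B.
That gives 2 distinct shortest paths.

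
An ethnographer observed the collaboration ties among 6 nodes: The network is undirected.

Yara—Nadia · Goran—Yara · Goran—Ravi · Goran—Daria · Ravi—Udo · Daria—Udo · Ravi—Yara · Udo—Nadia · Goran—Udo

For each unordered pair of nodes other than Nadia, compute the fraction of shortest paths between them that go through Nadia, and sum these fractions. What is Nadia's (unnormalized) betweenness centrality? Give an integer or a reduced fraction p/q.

1/3

Pairs whose geodesics pass through Nadia — Yara–Udo: 1/3.
All other pairs contribute 0.
Summing the contributions gives betweenness(Nadia) = 1/3.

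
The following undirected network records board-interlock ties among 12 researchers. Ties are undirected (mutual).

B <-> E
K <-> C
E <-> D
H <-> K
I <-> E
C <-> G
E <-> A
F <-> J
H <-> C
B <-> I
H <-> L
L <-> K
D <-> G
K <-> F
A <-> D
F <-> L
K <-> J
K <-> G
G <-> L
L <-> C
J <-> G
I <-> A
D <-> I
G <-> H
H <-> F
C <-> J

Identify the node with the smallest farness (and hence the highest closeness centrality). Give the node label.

G

Farness (sum of distances to all others) for each node — A:26, B:34, C:22, D:19, E:25, F:28, G:17, H:22, I:25, J:23, K:21, L:22.
The smallest farness is 17, for G, so G has the highest closeness.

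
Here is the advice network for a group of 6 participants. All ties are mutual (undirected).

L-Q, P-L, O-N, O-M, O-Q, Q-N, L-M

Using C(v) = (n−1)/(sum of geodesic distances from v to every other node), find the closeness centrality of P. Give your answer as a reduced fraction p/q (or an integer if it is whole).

Distances from P: L:1, M:2, N:3, O:3, Q:2. Sum = 11.
n = 6, so closeness = 5/11.

5/11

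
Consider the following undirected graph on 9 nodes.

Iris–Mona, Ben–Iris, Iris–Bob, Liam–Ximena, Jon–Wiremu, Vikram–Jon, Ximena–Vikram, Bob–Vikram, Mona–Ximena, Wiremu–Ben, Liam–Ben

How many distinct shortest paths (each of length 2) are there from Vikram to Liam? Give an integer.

1

The shortest distance is 2, and the only length-2 path is Vikram–Ximena–Liam. So there is exactly 1 shortest path.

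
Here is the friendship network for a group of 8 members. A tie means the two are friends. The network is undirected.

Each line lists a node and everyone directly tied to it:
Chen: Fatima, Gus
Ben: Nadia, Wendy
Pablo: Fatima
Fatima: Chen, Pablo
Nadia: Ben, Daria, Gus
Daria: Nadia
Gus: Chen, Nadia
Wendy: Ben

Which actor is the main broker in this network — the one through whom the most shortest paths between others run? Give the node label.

Nadia

Unnormalized betweenness of each node: Ben:6, Chen:10, Daria:0, Fatima:6, Gus:12, Nadia:14, Pablo:0, Wendy:0.
Nadia has the largest value, 14, making it the main broker — the node through which the most shortest paths run.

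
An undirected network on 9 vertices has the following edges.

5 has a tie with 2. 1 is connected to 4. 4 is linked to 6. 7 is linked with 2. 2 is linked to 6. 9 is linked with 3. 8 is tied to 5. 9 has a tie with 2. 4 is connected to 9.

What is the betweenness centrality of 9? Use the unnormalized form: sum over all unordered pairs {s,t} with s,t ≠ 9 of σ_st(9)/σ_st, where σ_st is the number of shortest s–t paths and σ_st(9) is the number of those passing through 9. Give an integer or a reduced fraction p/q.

11

Pairs whose geodesics pass through 9 — 8–3: 1; 8–4: 1/2; 8–1: 1/2; 3–7: 1; 3–2: 1; 3–4: 1; 3–1: 1; 3–6: 2/2; 3–5: 1; 7–4: 1/2; 7–1: 1/2; 2–4: 1/2; 2–1: 1/2; 4–5: 1/2 … (+1 more pairs).
All other pairs contribute 0.
Summing the contributions gives betweenness(9) = 11.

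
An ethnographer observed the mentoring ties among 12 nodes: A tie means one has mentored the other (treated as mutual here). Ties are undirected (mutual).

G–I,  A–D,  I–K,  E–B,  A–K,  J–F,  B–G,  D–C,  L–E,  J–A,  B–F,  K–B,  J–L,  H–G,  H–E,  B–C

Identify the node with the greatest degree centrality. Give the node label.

B

Degrees — A:3, B:5, C:2, D:2, E:3, F:2, G:3, H:2, I:2, J:3, K:3, L:2.
The maximum is 5, attained only by B.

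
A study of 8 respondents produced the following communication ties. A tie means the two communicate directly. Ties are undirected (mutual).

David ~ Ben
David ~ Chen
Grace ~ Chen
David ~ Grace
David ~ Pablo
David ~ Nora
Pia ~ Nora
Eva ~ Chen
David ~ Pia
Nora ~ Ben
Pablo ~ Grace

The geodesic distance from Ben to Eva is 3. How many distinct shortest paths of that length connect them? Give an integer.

The shortest distance is 3, and the only length-3 path is Ben–David–Chen–Eva. So there is exactly 1 shortest path.

1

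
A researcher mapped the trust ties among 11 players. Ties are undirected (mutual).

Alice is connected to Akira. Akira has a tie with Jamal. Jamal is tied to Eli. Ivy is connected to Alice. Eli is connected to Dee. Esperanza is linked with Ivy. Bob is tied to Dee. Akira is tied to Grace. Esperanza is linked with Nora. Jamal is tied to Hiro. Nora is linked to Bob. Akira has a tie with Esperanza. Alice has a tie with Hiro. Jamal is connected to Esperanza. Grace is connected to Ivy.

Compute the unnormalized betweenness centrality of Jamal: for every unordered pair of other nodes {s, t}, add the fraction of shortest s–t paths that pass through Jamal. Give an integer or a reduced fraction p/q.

46/3

Pairs whose geodesics pass through Jamal — Eli–Nora: 1/2; Eli–Esperanza: 1; Eli–Ivy: 1; Eli–Grace: 1; Eli–Akira: 1; Eli–Alice: 2/2; Eli–Hiro: 1; Dee–Esperanza: 1/2; Dee–Ivy: 1/2; Dee–Grace: 1; Dee–Akira: 1; Dee–Alice: 2/2; Dee–Hiro: 1; Bob–Hiro: 2/2 … (+4 more pairs).
All other pairs contribute 0.
Summing the contributions gives betweenness(Jamal) = 46/3.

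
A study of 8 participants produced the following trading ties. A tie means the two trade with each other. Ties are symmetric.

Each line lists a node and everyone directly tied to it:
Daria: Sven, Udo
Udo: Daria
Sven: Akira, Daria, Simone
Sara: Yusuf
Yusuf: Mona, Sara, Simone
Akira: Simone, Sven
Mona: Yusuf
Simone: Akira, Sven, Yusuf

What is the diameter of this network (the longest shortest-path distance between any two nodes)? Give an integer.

Eccentricity of each node (its greatest distance to any other): Akira:3, Daria:4, Mona:5, Sara:5, Simone:3, Sven:3, Udo:5, Yusuf:4.
The maximum eccentricity is 5, realized for instance by the pair Mona–Udo via Mona – Yusuf – Simone – Sven – Daria – Udo. So the diameter is 5.

5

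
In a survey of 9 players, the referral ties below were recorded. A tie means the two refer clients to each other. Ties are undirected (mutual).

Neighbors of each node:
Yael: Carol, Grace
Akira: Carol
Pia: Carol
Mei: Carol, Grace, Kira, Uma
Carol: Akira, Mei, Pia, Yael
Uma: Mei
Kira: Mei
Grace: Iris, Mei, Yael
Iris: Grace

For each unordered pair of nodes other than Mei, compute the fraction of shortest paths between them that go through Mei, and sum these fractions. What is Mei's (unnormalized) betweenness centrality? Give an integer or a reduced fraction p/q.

16

Pairs whose geodesics pass through Mei — Carol–Grace: 1/2; Carol–Uma: 1; Carol–Iris: 1/2; Carol–Kira: 1; Akira–Grace: 1/2; Akira–Uma: 1; Akira–Iris: 1/2; Akira–Kira: 1; Grace–Uma: 1; Grace–Kira: 1; Grace–Pia: 1/2; Uma–Iris: 1; Uma–Kira: 1; Uma–Yael: 2/2 … (+5 more pairs).
All other pairs contribute 0.
Summing the contributions gives betweenness(Mei) = 16.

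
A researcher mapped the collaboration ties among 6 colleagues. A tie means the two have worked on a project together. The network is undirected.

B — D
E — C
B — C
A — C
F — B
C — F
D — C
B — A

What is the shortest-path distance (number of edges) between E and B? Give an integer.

One shortest route is E – C – B, which uses 2 edges, and E and B are not directly tied, so nothing shorter exists. So d(E,B) = 2.

2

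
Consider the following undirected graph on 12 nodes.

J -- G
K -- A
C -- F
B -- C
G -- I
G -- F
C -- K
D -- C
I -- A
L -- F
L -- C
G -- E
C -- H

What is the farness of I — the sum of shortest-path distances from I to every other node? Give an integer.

Distances from I: A:1, B:4, C:3, D:4, E:2, F:2, G:1, H:4, J:2, K:2, L:3.
Sum = 1 + 4 + 3 + 4 + 2 + 2 + 1 + 4 + 2 + 2 + 3 = 28.

28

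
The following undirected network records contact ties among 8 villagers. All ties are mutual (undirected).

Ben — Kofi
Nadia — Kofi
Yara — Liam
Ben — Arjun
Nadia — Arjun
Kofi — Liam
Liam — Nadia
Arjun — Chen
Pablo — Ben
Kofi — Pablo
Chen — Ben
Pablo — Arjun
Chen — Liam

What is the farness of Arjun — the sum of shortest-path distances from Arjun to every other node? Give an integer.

Distances from Arjun: Ben:1, Chen:1, Kofi:2, Liam:2, Nadia:1, Pablo:1, Yara:3.
Sum = 1 + 1 + 2 + 2 + 1 + 1 + 3 = 11.

11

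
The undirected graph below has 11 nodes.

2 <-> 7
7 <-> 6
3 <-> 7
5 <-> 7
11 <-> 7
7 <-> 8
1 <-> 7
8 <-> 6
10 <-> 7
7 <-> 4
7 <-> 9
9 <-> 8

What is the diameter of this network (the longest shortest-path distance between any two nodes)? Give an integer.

Eccentricity of each node (its greatest distance to any other): 1:2, 2:2, 3:2, 4:2, 5:2, 6:2, 7:1, 8:2, 9:2, 10:2, 11:2.
The maximum eccentricity is 2, realized for instance by the pair 3–5 via 3 – 7 – 5. So the diameter is 2.

2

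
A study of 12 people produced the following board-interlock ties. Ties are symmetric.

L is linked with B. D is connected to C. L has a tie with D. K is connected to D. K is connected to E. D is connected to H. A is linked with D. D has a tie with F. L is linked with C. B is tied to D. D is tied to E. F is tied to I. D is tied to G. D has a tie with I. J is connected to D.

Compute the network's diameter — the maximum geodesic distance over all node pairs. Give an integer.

2

Eccentricity of each node (its greatest distance to any other): A:2, B:2, C:2, D:1, E:2, F:2, G:2, H:2, I:2, J:2, K:2, L:2.
The maximum eccentricity is 2, realized for instance by the pair F–G via F – D – G. So the diameter is 2.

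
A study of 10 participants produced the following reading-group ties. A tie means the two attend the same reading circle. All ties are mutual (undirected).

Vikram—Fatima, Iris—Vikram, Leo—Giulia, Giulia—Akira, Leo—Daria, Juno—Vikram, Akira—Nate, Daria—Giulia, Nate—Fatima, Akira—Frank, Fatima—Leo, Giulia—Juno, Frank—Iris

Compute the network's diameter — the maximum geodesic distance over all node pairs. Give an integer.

Eccentricity of each node (its greatest distance to any other): Akira:3, Daria:4, Fatima:3, Frank:3, Giulia:3, Iris:4, Juno:3, Leo:3, Nate:3, Vikram:3.
The maximum eccentricity is 4, realized for instance by the pair Iris–Daria via Iris – Frank – Akira – Giulia – Daria. So the diameter is 4.

4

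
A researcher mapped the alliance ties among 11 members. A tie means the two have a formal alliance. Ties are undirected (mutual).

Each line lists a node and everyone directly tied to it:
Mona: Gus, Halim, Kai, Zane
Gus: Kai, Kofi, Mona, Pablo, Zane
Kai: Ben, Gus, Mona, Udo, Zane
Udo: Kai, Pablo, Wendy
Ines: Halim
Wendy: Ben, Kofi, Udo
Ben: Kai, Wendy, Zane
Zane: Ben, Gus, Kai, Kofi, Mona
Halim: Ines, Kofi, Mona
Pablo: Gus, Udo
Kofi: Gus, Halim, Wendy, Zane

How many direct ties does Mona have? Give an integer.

4

Mona is directly tied to Gus, Halim, Kai, and Zane. That is 4 neighbors, so the degree of Mona is 4.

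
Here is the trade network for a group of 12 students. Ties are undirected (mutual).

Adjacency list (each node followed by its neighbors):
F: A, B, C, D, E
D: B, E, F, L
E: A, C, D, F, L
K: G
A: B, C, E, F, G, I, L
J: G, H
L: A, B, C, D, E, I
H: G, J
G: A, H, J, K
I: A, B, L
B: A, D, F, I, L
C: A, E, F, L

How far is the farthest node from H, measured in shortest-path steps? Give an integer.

Distances from H: A:2, B:3, C:3, D:4, E:3, F:3, G:1, I:3, J:1, K:2, L:3.
The largest is 4 (to D), so the eccentricity of H is 4.

4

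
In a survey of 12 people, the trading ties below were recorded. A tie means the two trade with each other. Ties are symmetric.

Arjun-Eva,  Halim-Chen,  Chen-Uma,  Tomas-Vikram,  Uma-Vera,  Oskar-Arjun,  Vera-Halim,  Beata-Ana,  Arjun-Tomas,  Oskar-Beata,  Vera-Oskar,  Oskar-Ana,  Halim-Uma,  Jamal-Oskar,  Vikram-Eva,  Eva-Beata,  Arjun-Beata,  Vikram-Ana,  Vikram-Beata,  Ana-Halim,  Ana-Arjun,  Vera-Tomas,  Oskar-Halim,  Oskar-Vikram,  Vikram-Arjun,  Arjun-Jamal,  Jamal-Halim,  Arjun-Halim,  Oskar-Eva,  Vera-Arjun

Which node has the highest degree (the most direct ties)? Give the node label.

Arjun

Degrees — Ana:5, Arjun:9, Beata:5, Chen:2, Eva:4, Halim:7, Jamal:3, Oskar:8, Tomas:3, Uma:3, Vera:5, Vikram:6.
The maximum is 9, attained only by Arjun.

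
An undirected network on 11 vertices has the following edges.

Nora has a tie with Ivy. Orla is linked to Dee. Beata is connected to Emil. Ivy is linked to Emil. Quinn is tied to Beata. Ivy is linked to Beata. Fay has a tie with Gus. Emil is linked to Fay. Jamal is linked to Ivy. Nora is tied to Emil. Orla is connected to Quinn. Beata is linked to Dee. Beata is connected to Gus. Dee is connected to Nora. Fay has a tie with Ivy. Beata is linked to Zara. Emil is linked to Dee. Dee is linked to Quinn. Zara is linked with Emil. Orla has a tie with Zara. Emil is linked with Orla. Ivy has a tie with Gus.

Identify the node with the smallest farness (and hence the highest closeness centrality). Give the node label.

Farness (sum of distances to all others) for each node — Beata:14, Dee:16, Emil:13, Fay:18, Gus:18, Ivy:14, Jamal:23, Nora:17, Orla:18, Quinn:19, Zara:18.
The smallest farness is 13, for Emil, so Emil has the highest closeness.

Emil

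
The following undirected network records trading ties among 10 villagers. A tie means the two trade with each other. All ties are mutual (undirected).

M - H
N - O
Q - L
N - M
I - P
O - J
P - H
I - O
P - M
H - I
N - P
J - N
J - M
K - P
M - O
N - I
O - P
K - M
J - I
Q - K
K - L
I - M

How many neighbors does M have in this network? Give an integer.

7

M is directly tied to H, I, J, K, N, O, and P. That is 7 neighbors, so the degree of M is 7.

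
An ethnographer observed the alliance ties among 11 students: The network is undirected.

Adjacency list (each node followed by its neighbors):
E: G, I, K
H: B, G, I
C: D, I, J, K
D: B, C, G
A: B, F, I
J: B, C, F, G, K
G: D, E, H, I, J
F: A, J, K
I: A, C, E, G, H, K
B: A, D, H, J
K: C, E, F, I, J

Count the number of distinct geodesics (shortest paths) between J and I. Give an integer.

3

The shortest distance is 2. The length-2 paths are: J–G–I; J–K–I; J–C–I.
That gives 3 distinct shortest paths.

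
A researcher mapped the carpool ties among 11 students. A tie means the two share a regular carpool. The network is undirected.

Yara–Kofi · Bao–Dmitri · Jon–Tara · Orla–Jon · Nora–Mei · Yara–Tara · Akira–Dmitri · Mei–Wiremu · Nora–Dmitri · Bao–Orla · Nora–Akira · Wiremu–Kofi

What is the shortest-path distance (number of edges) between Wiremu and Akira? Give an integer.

3

One shortest route is Wiremu – Mei – Nora – Akira, which uses 3 edges, and at distance 2 from Wiremu we only reach {Nora, Yara}, which does not include Akira. So d(Wiremu,Akira) = 3.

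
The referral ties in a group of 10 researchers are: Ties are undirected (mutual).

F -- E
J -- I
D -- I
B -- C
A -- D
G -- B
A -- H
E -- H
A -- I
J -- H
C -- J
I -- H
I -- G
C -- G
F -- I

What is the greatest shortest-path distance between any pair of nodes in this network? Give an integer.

Eccentricity of each node (its greatest distance to any other): A:3, B:4, C:3, D:3, E:4, F:3, G:3, H:3, I:2, J:2.
The maximum eccentricity is 4, realized for instance by the pair B–E via B – C – J – H – E. So the diameter is 4.

4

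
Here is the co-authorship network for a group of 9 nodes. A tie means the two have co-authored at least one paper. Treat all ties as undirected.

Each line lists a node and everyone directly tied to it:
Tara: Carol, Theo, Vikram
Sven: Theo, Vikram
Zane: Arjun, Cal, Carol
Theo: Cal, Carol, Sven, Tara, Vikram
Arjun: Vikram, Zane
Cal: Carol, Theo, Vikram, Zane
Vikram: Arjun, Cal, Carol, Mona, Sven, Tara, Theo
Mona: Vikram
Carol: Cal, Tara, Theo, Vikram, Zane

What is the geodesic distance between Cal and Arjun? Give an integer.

One shortest route is Cal – Vikram – Arjun, which uses 2 edges, and Cal and Arjun are not directly tied, so nothing shorter exists. So d(Cal,Arjun) = 2.

2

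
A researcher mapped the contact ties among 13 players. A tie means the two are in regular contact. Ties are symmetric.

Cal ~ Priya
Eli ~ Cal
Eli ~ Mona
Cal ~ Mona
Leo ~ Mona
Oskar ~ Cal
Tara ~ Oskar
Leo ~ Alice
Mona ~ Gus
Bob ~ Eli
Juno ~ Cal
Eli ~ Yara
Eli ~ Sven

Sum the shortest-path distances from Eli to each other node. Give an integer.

21

Distances from Eli: Alice:3, Bob:1, Cal:1, Gus:2, Juno:2, Leo:2, Mona:1, Oskar:2, Priya:2, Sven:1, Tara:3, Yara:1.
Sum = 3 + 1 + 1 + 2 + 2 + 2 + 1 + 2 + 2 + 1 + 3 + 1 = 21.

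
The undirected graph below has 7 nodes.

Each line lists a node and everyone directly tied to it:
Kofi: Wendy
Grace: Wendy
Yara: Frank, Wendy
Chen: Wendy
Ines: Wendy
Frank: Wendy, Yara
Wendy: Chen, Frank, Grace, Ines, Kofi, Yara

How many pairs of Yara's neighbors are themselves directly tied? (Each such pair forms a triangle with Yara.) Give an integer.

Yara's neighbors: Frank and Wendy.
Neighbor pairs that are themselves tied: Yara–Frank–Wendy. Each forms one triangle with Yara, for 1 in total.

1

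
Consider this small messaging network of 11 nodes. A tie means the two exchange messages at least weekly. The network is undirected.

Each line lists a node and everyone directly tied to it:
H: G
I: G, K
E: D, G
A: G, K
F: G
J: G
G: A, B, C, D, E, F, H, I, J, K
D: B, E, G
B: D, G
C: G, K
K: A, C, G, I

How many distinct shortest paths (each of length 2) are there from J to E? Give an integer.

1

The shortest distance is 2, and the only length-2 path is J–G–E. So there is exactly 1 shortest path.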